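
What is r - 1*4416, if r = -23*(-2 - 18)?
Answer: -3956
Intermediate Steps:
r = 460 (r = -23*(-20) = 460)
r - 1*4416 = 460 - 1*4416 = 460 - 4416 = -3956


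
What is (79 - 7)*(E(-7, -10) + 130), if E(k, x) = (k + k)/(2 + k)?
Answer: 47808/5 ≈ 9561.6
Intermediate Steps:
E(k, x) = 2*k/(2 + k) (E(k, x) = (2*k)/(2 + k) = 2*k/(2 + k))
(79 - 7)*(E(-7, -10) + 130) = (79 - 7)*(2*(-7)/(2 - 7) + 130) = 72*(2*(-7)/(-5) + 130) = 72*(2*(-7)*(-⅕) + 130) = 72*(14/5 + 130) = 72*(664/5) = 47808/5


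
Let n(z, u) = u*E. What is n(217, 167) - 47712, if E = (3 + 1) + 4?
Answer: -46376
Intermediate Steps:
E = 8 (E = 4 + 4 = 8)
n(z, u) = 8*u (n(z, u) = u*8 = 8*u)
n(217, 167) - 47712 = 8*167 - 47712 = 1336 - 47712 = -46376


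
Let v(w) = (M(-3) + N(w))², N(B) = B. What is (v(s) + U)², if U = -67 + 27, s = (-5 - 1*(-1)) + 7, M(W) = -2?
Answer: 1521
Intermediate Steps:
s = 3 (s = (-5 + 1) + 7 = -4 + 7 = 3)
v(w) = (-2 + w)²
U = -40
(v(s) + U)² = ((-2 + 3)² - 40)² = (1² - 40)² = (1 - 40)² = (-39)² = 1521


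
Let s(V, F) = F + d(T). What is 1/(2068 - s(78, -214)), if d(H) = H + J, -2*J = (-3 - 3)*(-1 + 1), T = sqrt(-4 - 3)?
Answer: 326/743933 + I*sqrt(7)/5207531 ≈ 0.00043821 + 5.0806e-7*I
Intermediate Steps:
T = I*sqrt(7) (T = sqrt(-7) = I*sqrt(7) ≈ 2.6458*I)
J = 0 (J = -(-3 - 3)*(-1 + 1)/2 = -(-3)*0 = -1/2*0 = 0)
d(H) = H (d(H) = H + 0 = H)
s(V, F) = F + I*sqrt(7)
1/(2068 - s(78, -214)) = 1/(2068 - (-214 + I*sqrt(7))) = 1/(2068 + (214 - I*sqrt(7))) = 1/(2282 - I*sqrt(7))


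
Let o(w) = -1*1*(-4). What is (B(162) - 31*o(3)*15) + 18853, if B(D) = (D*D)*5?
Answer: 148213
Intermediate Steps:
B(D) = 5*D² (B(D) = D²*5 = 5*D²)
o(w) = 4 (o(w) = -1*(-4) = 4)
(B(162) - 31*o(3)*15) + 18853 = (5*162² - 31*4*15) + 18853 = (5*26244 - 124*15) + 18853 = (131220 - 1860) + 18853 = 129360 + 18853 = 148213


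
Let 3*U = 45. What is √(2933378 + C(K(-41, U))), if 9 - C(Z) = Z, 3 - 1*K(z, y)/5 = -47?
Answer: √2933137 ≈ 1712.6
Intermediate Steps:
U = 15 (U = (⅓)*45 = 15)
K(z, y) = 250 (K(z, y) = 15 - 5*(-47) = 15 + 235 = 250)
C(Z) = 9 - Z
√(2933378 + C(K(-41, U))) = √(2933378 + (9 - 1*250)) = √(2933378 + (9 - 250)) = √(2933378 - 241) = √2933137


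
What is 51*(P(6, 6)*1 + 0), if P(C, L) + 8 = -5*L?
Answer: -1938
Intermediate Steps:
P(C, L) = -8 - 5*L
51*(P(6, 6)*1 + 0) = 51*((-8 - 5*6)*1 + 0) = 51*((-8 - 30)*1 + 0) = 51*(-38*1 + 0) = 51*(-38 + 0) = 51*(-38) = -1938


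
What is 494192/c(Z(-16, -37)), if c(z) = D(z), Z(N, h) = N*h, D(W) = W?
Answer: 30887/37 ≈ 834.78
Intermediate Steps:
c(z) = z
494192/c(Z(-16, -37)) = 494192/((-16*(-37))) = 494192/592 = 494192*(1/592) = 30887/37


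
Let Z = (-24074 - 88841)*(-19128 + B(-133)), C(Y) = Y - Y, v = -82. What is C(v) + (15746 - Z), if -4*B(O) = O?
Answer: -8624271801/4 ≈ -2.1561e+9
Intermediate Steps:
B(O) = -O/4
C(Y) = 0
Z = 8624334785/4 (Z = (-24074 - 88841)*(-19128 - 1/4*(-133)) = -112915*(-19128 + 133/4) = -112915*(-76379/4) = 8624334785/4 ≈ 2.1561e+9)
C(v) + (15746 - Z) = 0 + (15746 - 1*8624334785/4) = 0 + (15746 - 8624334785/4) = 0 - 8624271801/4 = -8624271801/4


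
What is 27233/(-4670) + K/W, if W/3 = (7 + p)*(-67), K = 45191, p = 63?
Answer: -29710514/3285345 ≈ -9.0434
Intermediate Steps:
W = -14070 (W = 3*((7 + 63)*(-67)) = 3*(70*(-67)) = 3*(-4690) = -14070)
27233/(-4670) + K/W = 27233/(-4670) + 45191/(-14070) = 27233*(-1/4670) + 45191*(-1/14070) = -27233/4670 - 45191/14070 = -29710514/3285345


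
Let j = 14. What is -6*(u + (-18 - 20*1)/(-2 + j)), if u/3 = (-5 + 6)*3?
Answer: -35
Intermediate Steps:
u = 9 (u = 3*((-5 + 6)*3) = 3*(1*3) = 3*3 = 9)
-6*(u + (-18 - 20*1)/(-2 + j)) = -6*(9 + (-18 - 20*1)/(-2 + 14)) = -6*(9 + (-18 - 20)/12) = -6*(9 - 38*1/12) = -6*(9 - 19/6) = -6*35/6 = -35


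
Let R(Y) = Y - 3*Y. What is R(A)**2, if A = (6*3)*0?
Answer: 0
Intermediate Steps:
A = 0 (A = 18*0 = 0)
R(Y) = -2*Y
R(A)**2 = (-2*0)**2 = 0**2 = 0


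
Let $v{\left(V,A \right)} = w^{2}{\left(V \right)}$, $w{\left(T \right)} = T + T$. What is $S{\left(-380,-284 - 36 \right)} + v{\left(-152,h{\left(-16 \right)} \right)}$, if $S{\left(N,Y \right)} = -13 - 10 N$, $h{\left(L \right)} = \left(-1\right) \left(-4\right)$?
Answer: $96203$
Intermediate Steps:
$w{\left(T \right)} = 2 T$
$h{\left(L \right)} = 4$
$v{\left(V,A \right)} = 4 V^{2}$ ($v{\left(V,A \right)} = \left(2 V\right)^{2} = 4 V^{2}$)
$S{\left(-380,-284 - 36 \right)} + v{\left(-152,h{\left(-16 \right)} \right)} = \left(-13 - -3800\right) + 4 \left(-152\right)^{2} = \left(-13 + 3800\right) + 4 \cdot 23104 = 3787 + 92416 = 96203$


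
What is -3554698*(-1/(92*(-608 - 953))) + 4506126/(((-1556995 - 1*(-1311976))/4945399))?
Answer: -3312976765745825/36426158 ≈ -9.0951e+7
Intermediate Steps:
-3554698*(-1/(92*(-608 - 953))) + 4506126/(((-1556995 - 1*(-1311976))/4945399)) = -3554698/((-1561*(-92))) + 4506126/(((-1556995 + 1311976)*(1/4945399))) = -3554698/143612 + 4506126/((-245019*1/4945399)) = -3554698*1/143612 + 4506126/(-245019/4945399) = -253907/10258 + 4506126*(-4945399/245019) = -253907/10258 - 7428197004758/81673 = -3312976765745825/36426158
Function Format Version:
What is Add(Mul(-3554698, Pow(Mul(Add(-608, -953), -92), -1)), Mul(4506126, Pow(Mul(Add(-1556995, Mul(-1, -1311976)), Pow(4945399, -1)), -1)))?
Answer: Rational(-3312976765745825, 36426158) ≈ -9.0951e+7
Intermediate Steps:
Add(Mul(-3554698, Pow(Mul(Add(-608, -953), -92), -1)), Mul(4506126, Pow(Mul(Add(-1556995, Mul(-1, -1311976)), Pow(4945399, -1)), -1))) = Add(Mul(-3554698, Pow(Mul(-1561, -92), -1)), Mul(4506126, Pow(Mul(Add(-1556995, 1311976), Rational(1, 4945399)), -1))) = Add(Mul(-3554698, Pow(143612, -1)), Mul(4506126, Pow(Mul(-245019, Rational(1, 4945399)), -1))) = Add(Mul(-3554698, Rational(1, 143612)), Mul(4506126, Pow(Rational(-245019, 4945399), -1))) = Add(Rational(-253907, 10258), Mul(4506126, Rational(-4945399, 245019))) = Add(Rational(-253907, 10258), Rational(-7428197004758, 81673)) = Rational(-3312976765745825, 36426158)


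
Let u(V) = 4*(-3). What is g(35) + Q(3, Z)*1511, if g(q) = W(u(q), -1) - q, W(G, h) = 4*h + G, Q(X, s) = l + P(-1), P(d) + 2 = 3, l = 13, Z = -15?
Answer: 21103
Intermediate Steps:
u(V) = -12
P(d) = 1 (P(d) = -2 + 3 = 1)
Q(X, s) = 14 (Q(X, s) = 13 + 1 = 14)
W(G, h) = G + 4*h
g(q) = -16 - q (g(q) = (-12 + 4*(-1)) - q = (-12 - 4) - q = -16 - q)
g(35) + Q(3, Z)*1511 = (-16 - 1*35) + 14*1511 = (-16 - 35) + 21154 = -51 + 21154 = 21103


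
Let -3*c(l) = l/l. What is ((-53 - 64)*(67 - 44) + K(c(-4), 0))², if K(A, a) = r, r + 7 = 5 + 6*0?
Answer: 7252249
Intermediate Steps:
c(l) = -⅓ (c(l) = -l/(3*l) = -⅓*1 = -⅓)
r = -2 (r = -7 + (5 + 6*0) = -7 + (5 + 0) = -7 + 5 = -2)
K(A, a) = -2
((-53 - 64)*(67 - 44) + K(c(-4), 0))² = ((-53 - 64)*(67 - 44) - 2)² = (-117*23 - 2)² = (-2691 - 2)² = (-2693)² = 7252249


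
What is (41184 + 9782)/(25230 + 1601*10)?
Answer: 25483/20620 ≈ 1.2358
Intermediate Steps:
(41184 + 9782)/(25230 + 1601*10) = 50966/(25230 + 16010) = 50966/41240 = 50966*(1/41240) = 25483/20620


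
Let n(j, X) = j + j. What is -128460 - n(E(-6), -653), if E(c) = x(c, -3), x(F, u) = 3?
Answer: -128466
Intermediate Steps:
E(c) = 3
n(j, X) = 2*j
-128460 - n(E(-6), -653) = -128460 - 2*3 = -128460 - 1*6 = -128460 - 6 = -128466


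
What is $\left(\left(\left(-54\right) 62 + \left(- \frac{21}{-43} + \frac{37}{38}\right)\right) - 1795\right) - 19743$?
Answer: $- \frac{40661335}{1634} \approx -24885.0$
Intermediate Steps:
$\left(\left(\left(-54\right) 62 + \left(- \frac{21}{-43} + \frac{37}{38}\right)\right) - 1795\right) - 19743 = \left(\left(-3348 + \left(\left(-21\right) \left(- \frac{1}{43}\right) + 37 \cdot \frac{1}{38}\right)\right) - 1795\right) - 19743 = \left(\left(-3348 + \left(\frac{21}{43} + \frac{37}{38}\right)\right) - 1795\right) - 19743 = \left(\left(-3348 + \frac{2389}{1634}\right) - 1795\right) - 19743 = \left(- \frac{5468243}{1634} - 1795\right) - 19743 = - \frac{8401273}{1634} - 19743 = - \frac{40661335}{1634}$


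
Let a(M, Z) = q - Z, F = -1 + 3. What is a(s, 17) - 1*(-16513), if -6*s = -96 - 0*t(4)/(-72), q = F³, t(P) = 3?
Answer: 16504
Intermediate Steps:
F = 2
q = 8 (q = 2³ = 8)
s = 16 (s = -(-96 - 0*3/(-72))/6 = -(-96 - 0*(-1)/72)/6 = -(-96 - 1*0)/6 = -(-96 + 0)/6 = -⅙*(-96) = 16)
a(M, Z) = 8 - Z
a(s, 17) - 1*(-16513) = (8 - 1*17) - 1*(-16513) = (8 - 17) + 16513 = -9 + 16513 = 16504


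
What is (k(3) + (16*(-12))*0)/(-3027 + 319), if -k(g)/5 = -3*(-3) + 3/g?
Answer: 25/1354 ≈ 0.018464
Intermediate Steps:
k(g) = -45 - 15/g (k(g) = -5*(-3*(-3) + 3/g) = -5*(9 + 3/g) = -45 - 15/g)
(k(3) + (16*(-12))*0)/(-3027 + 319) = ((-45 - 15/3) + (16*(-12))*0)/(-3027 + 319) = ((-45 - 15*⅓) - 192*0)/(-2708) = ((-45 - 5) + 0)*(-1/2708) = (-50 + 0)*(-1/2708) = -50*(-1/2708) = 25/1354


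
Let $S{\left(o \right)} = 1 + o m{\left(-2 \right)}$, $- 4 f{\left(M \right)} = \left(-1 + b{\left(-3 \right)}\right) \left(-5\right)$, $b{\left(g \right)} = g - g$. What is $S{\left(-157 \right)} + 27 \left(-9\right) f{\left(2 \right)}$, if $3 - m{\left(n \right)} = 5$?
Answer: $\frac{2475}{4} \approx 618.75$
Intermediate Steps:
$b{\left(g \right)} = 0$
$m{\left(n \right)} = -2$ ($m{\left(n \right)} = 3 - 5 = -2$)
$f{\left(M \right)} = - \frac{5}{4}$ ($f{\left(M \right)} = - \frac{\left(-1 + 0\right) \left(-5\right)}{4} = - \frac{\left(-1\right) \left(-5\right)}{4} = \left(- \frac{1}{4}\right) 5 = - \frac{5}{4}$)
$S{\left(o \right)} = 1 - 2 o$ ($S{\left(o \right)} = 1 + o \left(-2\right) = 1 - 2 o$)
$S{\left(-157 \right)} + 27 \left(-9\right) f{\left(2 \right)} = \left(1 - -314\right) + 27 \left(-9\right) \left(- \frac{5}{4}\right) = \left(1 + 314\right) - - \frac{1215}{4} = 315 + \frac{1215}{4} = \frac{2475}{4}$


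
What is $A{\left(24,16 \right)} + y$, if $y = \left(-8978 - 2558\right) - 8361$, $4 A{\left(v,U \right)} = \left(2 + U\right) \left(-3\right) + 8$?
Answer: $- \frac{39817}{2} \approx -19909.0$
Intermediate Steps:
$A{\left(v,U \right)} = \frac{1}{2} - \frac{3 U}{4}$ ($A{\left(v,U \right)} = \frac{\left(2 + U\right) \left(-3\right) + 8}{4} = \frac{\left(-6 - 3 U\right) + 8}{4} = \frac{2 - 3 U}{4} = \frac{1}{2} - \frac{3 U}{4}$)
$y = -19897$ ($y = -11536 - 8361 = -19897$)
$A{\left(24,16 \right)} + y = \left(\frac{1}{2} - 12\right) - 19897 = - \frac{23}{2} - 19897 = - \frac{39817}{2}$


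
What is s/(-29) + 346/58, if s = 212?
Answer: -39/29 ≈ -1.3448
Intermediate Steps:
s/(-29) + 346/58 = 212/(-29) + 346/58 = 212*(-1/29) + 346*(1/58) = -212/29 + 173/29 = -39/29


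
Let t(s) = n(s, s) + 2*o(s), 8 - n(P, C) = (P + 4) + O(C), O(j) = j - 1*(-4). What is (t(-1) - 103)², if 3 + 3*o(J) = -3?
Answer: 11025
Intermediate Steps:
O(j) = 4 + j (O(j) = j + 4 = 4 + j)
o(J) = -2 (o(J) = -1 + (⅓)*(-3) = -1 - 1 = -2)
n(P, C) = -C - P (n(P, C) = 8 - ((P + 4) + (4 + C)) = 8 - ((4 + P) + (4 + C)) = 8 - (8 + C + P) = 8 + (-8 - C - P) = -C - P)
t(s) = -4 - 2*s (t(s) = (-s - s) + 2*(-2) = -2*s - 4 = -4 - 2*s)
(t(-1) - 103)² = ((-4 - 2*(-1)) - 103)² = ((-4 + 2) - 103)² = (-2 - 103)² = (-105)² = 11025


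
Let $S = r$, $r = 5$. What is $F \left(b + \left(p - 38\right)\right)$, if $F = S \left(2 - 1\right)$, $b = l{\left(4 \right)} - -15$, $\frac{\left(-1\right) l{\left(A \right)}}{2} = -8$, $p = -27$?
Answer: $-170$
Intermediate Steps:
$l{\left(A \right)} = 16$ ($l{\left(A \right)} = \left(-2\right) \left(-8\right) = 16$)
$S = 5$
$b = 31$ ($b = 16 - -15 = 16 + 15 = 31$)
$F = 5$ ($F = 5 \left(2 - 1\right) = 5 \cdot 1 = 5$)
$F \left(b + \left(p - 38\right)\right) = 5 \left(31 - 65\right) = 5 \left(-34\right) = -170$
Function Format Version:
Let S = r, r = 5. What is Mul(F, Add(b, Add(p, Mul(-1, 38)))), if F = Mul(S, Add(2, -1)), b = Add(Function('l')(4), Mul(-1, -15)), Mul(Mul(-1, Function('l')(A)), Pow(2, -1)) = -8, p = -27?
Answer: -170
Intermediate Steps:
Function('l')(A) = 16 (Function('l')(A) = Mul(-2, -8) = 16)
S = 5
b = 31 (b = Add(16, Mul(-1, -15)) = Add(16, 15) = 31)
F = 5 (F = Mul(5, Add(2, -1)) = Mul(5, 1) = 5)
Mul(F, Add(b, Add(p, Mul(-1, 38)))) = Mul(5, Add(31, Add(-27, Mul(-1, 38)))) = Mul(5, Add(31, Add(-27, -38))) = Mul(5, Add(31, -65)) = Mul(5, -34) = -170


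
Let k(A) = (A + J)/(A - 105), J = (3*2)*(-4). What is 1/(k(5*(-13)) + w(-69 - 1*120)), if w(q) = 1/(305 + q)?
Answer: 9860/5247 ≈ 1.8792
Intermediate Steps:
J = -24 (J = 6*(-4) = -24)
k(A) = (-24 + A)/(-105 + A) (k(A) = (A - 24)/(A - 105) = (-24 + A)/(-105 + A))
1/(k(5*(-13)) + w(-69 - 1*120)) = 1/((-24 + 5*(-13))/(-105 + 5*(-13)) + 1/(305 + (-69 - 1*120))) = 1/((-24 - 65)/(-105 - 65) + 1/(305 + (-69 - 120))) = 1/(-89/(-170) + 1/(305 - 189)) = 1/(-1/170*(-89) + 1/116) = 1/(89/170 + 1/116) = 1/(5247/9860) = 9860/5247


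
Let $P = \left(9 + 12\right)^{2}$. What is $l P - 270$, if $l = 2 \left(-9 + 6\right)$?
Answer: $-2916$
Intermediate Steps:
$P = 441$ ($P = 21^{2} = 441$)
$l = -6$ ($l = 2 \left(-3\right) = -6$)
$l P - 270 = \left(-6\right) 441 - 270 = -2646 - 270 = -2916$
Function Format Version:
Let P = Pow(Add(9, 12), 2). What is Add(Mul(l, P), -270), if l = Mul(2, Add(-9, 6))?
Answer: -2916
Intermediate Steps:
P = 441 (P = Pow(21, 2) = 441)
l = -6 (l = Mul(2, -3) = -6)
Add(Mul(l, P), -270) = Add(Mul(-6, 441), -270) = Add(-2646, -270) = -2916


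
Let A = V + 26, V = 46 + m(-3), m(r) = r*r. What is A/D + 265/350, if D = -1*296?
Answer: 5009/10360 ≈ 0.48349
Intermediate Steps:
m(r) = r**2
V = 55 (V = 46 + (-3)**2 = 46 + 9 = 55)
D = -296
A = 81 (A = 55 + 26 = 81)
A/D + 265/350 = 81/(-296) + 265/350 = 81*(-1/296) + 265*(1/350) = -81/296 + 53/70 = 5009/10360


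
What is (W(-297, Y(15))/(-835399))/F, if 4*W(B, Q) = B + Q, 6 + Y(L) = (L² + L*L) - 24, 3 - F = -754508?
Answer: -123/2521270939556 ≈ -4.8785e-11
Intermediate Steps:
F = 754511 (F = 3 - 1*(-754508) = 3 + 754508 = 754511)
Y(L) = -30 + 2*L² (Y(L) = -6 + ((L² + L*L) - 24) = -6 + ((L² + L²) - 24) = -6 + (2*L² - 24) = -6 + (-24 + 2*L²) = -30 + 2*L²)
W(B, Q) = B/4 + Q/4 (W(B, Q) = (B + Q)/4 = B/4 + Q/4)
(W(-297, Y(15))/(-835399))/F = (((¼)*(-297) + (-30 + 2*15²)/4)/(-835399))/754511 = ((-297/4 + (-30 + 2*225)/4)*(-1/835399))*(1/754511) = ((-297/4 + (-30 + 450)/4)*(-1/835399))*(1/754511) = ((-297/4 + (¼)*420)*(-1/835399))*(1/754511) = ((-297/4 + 105)*(-1/835399))*(1/754511) = ((123/4)*(-1/835399))*(1/754511) = -123/3341596*1/754511 = -123/2521270939556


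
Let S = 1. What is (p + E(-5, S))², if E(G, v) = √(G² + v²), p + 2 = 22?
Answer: (20 + √26)² ≈ 629.96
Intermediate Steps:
p = 20 (p = -2 + 22 = 20)
(p + E(-5, S))² = (20 + √((-5)² + 1²))² = (20 + √(25 + 1))² = (20 + √26)²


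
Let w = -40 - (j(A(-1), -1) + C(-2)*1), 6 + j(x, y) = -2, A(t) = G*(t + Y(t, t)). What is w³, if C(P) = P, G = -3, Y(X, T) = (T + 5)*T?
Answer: -27000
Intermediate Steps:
Y(X, T) = T*(5 + T) (Y(X, T) = (5 + T)*T = T*(5 + T))
A(t) = -3*t - 3*t*(5 + t) (A(t) = -3*(t + t*(5 + t)) = -3*t - 3*t*(5 + t))
j(x, y) = -8 (j(x, y) = -6 - 2 = -8)
w = -30 (w = -40 - (-8 - 2*1) = -40 - (-8 - 2) = -40 - 1*(-10) = -40 + 10 = -30)
w³ = (-30)³ = -27000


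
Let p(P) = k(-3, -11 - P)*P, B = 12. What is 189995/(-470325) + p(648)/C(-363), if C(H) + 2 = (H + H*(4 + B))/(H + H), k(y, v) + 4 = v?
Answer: -6217358239/94065 ≈ -66096.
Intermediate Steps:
k(y, v) = -4 + v
p(P) = P*(-15 - P) (p(P) = (-4 + (-11 - P))*P = (-15 - P)*P = P*(-15 - P))
C(H) = 13/2 (C(H) = -2 + (H + H*(4 + 12))/(H + H) = -2 + (H + H*16)/((2*H)) = -2 + (H + 16*H)*(1/(2*H)) = -2 + (17*H)*(1/(2*H)) = -2 + 17/2 = 13/2)
189995/(-470325) + p(648)/C(-363) = 189995/(-470325) + (-1*648*(15 + 648))/(13/2) = 189995*(-1/470325) - 1*648*663*(2/13) = -37999/94065 - 429624*2/13 = -37999/94065 - 66096 = -6217358239/94065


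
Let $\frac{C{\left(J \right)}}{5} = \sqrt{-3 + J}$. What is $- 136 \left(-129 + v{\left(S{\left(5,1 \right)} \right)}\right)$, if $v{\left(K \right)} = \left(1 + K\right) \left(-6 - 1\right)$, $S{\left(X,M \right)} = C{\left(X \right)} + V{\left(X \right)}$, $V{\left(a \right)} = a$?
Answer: $23256 + 4760 \sqrt{2} \approx 29988.0$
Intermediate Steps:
$C{\left(J \right)} = 5 \sqrt{-3 + J}$
$S{\left(X,M \right)} = X + 5 \sqrt{-3 + X}$ ($S{\left(X,M \right)} = 5 \sqrt{-3 + X} + X = X + 5 \sqrt{-3 + X}$)
$v{\left(K \right)} = -7 - 7 K$ ($v{\left(K \right)} = \left(1 + K\right) \left(-7\right) = -7 - 7 K$)
$- 136 \left(-129 + v{\left(S{\left(5,1 \right)} \right)}\right) = - 136 \left(-129 - \left(7 + 7 \left(5 + 5 \sqrt{-3 + 5}\right)\right)\right) = - 136 \left(-129 - \left(7 + 7 \left(5 + 5 \sqrt{2}\right)\right)\right) = - 136 \left(-129 - \left(42 + 35 \sqrt{2}\right)\right) = - 136 \left(-171 - 35 \sqrt{2}\right) = 23256 + 4760 \sqrt{2}$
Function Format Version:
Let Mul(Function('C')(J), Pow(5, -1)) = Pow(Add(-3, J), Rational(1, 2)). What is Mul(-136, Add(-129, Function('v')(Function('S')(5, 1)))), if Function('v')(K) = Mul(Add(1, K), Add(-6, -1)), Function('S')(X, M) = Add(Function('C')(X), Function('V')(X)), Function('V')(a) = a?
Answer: Add(23256, Mul(4760, Pow(2, Rational(1, 2)))) ≈ 29988.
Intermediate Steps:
Function('C')(J) = Mul(5, Pow(Add(-3, J), Rational(1, 2)))
Function('S')(X, M) = Add(X, Mul(5, Pow(Add(-3, X), Rational(1, 2)))) (Function('S')(X, M) = Add(Mul(5, Pow(Add(-3, X), Rational(1, 2))), X) = Add(X, Mul(5, Pow(Add(-3, X), Rational(1, 2)))))
Function('v')(K) = Add(-7, Mul(-7, K)) (Function('v')(K) = Mul(Add(1, K), -7) = Add(-7, Mul(-7, K)))
Mul(-136, Add(-129, Function('v')(Function('S')(5, 1)))) = Mul(-136, Add(-129, Add(-7, Mul(-7, Add(5, Mul(5, Pow(Add(-3, 5), Rational(1, 2)))))))) = Mul(-136, Add(-129, Add(-7, Mul(-7, Add(5, Mul(5, Pow(2, Rational(1, 2)))))))) = Mul(-136, Add(-129, Add(-7, Add(-35, Mul(-35, Pow(2, Rational(1, 2))))))) = Mul(-136, Add(-129, Add(-42, Mul(-35, Pow(2, Rational(1, 2)))))) = Mul(-136, Add(-171, Mul(-35, Pow(2, Rational(1, 2))))) = Add(23256, Mul(4760, Pow(2, Rational(1, 2))))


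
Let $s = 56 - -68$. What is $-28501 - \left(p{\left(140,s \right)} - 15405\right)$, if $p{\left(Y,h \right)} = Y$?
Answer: $-13236$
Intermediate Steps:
$s = 124$ ($s = 56 + 68 = 124$)
$-28501 - \left(p{\left(140,s \right)} - 15405\right) = -28501 - \left(140 - 15405\right) = -28501 - -15265 = -28501 + 15265 = -13236$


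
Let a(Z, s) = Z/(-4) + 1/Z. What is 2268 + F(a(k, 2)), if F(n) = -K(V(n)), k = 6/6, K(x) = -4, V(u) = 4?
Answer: 2272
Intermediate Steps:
k = 1 (k = 6*(1/6) = 1)
a(Z, s) = 1/Z - Z/4 (a(Z, s) = Z*(-1/4) + 1/Z = -Z/4 + 1/Z = 1/Z - Z/4)
F(n) = 4 (F(n) = -1*(-4) = 4)
2268 + F(a(k, 2)) = 2268 + 4 = 2272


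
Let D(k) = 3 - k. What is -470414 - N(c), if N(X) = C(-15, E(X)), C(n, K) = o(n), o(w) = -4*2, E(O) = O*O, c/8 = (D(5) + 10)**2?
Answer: -470406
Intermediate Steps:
c = 512 (c = 8*((3 - 1*5) + 10)**2 = 8*((3 - 5) + 10)**2 = 8*(-2 + 10)**2 = 8*8**2 = 8*64 = 512)
E(O) = O**2
o(w) = -8
C(n, K) = -8
N(X) = -8
-470414 - N(c) = -470414 - 1*(-8) = -470414 + 8 = -470406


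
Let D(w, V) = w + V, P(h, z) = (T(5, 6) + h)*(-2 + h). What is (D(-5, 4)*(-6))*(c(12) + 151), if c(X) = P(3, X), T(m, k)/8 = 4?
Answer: 1116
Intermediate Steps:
T(m, k) = 32 (T(m, k) = 8*4 = 32)
P(h, z) = (-2 + h)*(32 + h) (P(h, z) = (32 + h)*(-2 + h) = (-2 + h)*(32 + h))
c(X) = 35 (c(X) = -64 + 3**2 + 30*3 = -64 + 9 + 90 = 35)
D(w, V) = V + w
(D(-5, 4)*(-6))*(c(12) + 151) = ((4 - 5)*(-6))*(35 + 151) = -1*(-6)*186 = 6*186 = 1116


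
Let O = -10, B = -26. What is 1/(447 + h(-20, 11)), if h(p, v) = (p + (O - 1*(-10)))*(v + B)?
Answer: 1/747 ≈ 0.0013387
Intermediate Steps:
h(p, v) = p*(-26 + v) (h(p, v) = (p + (-10 - 1*(-10)))*(v - 26) = (p + (-10 + 10))*(-26 + v) = (p + 0)*(-26 + v) = p*(-26 + v))
1/(447 + h(-20, 11)) = 1/(447 - 20*(-26 + 11)) = 1/(447 - 20*(-15)) = 1/(447 + 300) = 1/747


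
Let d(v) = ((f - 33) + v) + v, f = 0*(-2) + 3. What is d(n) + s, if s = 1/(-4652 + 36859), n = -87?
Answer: -6570227/32207 ≈ -204.00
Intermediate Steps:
f = 3 (f = 0 + 3 = 3)
s = 1/32207 ≈ 3.1049e-5
d(v) = -30 + 2*v (d(v) = ((3 - 33) + v) + v = (-30 + v) + v = -30 + 2*v)
d(n) + s = (-30 + 2*(-87)) + 1/32207 = (-30 - 174) + 1/32207 = -204 + 1/32207 = -6570227/32207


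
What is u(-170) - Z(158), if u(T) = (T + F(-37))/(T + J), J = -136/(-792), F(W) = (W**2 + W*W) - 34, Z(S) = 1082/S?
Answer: -28914247/1328227 ≈ -21.769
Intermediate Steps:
F(W) = -34 + 2*W**2 (F(W) = (W**2 + W**2) - 34 = 2*W**2 - 34 = -34 + 2*W**2)
J = 17/99 (J = -136*(-1/792) = 17/99 ≈ 0.17172)
u(T) = (2704 + T)/(17/99 + T) (u(T) = (T + (-34 + 2*(-37)**2))/(T + 17/99) = (T + (-34 + 2*1369))/(17/99 + T) = (T + (-34 + 2738))/(17/99 + T) = (T + 2704)/(17/99 + T) = (2704 + T)/(17/99 + T))
u(-170) - Z(158) = 99*(2704 - 170)/(17 + 99*(-170)) - 1082/158 = 99*2534/(17 - 16830) - 1082/158 = 99*2534/(-16813) - 1*541/79 = 99*(-1/16813)*2534 - 541/79 = -250866/16813 - 541/79 = -28914247/1328227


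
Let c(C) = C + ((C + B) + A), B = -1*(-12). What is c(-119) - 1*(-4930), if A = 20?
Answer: 4724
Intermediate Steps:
B = 12
c(C) = 32 + 2*C (c(C) = C + ((C + 12) + 20) = C + ((12 + C) + 20) = C + (32 + C) = 32 + 2*C)
c(-119) - 1*(-4930) = (32 + 2*(-119)) - 1*(-4930) = (32 - 238) + 4930 = -206 + 4930 = 4724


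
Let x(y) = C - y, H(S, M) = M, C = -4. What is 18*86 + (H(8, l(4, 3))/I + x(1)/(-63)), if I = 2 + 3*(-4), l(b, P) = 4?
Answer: 487519/315 ≈ 1547.7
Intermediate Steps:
I = -10 (I = 2 - 12 = -10)
x(y) = -4 - y
18*86 + (H(8, l(4, 3))/I + x(1)/(-63)) = 18*86 + (4/(-10) + (-4 - 1*1)/(-63)) = 1548 + (4*(-⅒) + (-4 - 1)*(-1/63)) = 1548 + (-⅖ - 5*(-1/63)) = 1548 + (-⅖ + 5/63) = 1548 - 101/315 = 487519/315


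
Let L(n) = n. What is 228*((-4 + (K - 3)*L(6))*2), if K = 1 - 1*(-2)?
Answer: -1824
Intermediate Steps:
K = 3 (K = 1 + 2 = 3)
228*((-4 + (K - 3)*L(6))*2) = 228*((-4 + (3 - 3)*6)*2) = 228*((-4 + 0*6)*2) = 228*((-4 + 0)*2) = 228*(-4*2) = 228*(-8) = -1824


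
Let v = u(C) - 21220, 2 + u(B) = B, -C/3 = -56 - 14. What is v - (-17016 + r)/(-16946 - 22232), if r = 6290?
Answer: -411609431/19589 ≈ -21012.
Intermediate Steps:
C = 210 (C = -3*(-56 - 14) = -3*(-70) = 210)
u(B) = -2 + B
v = -21012 (v = (-2 + 210) - 21220 = 208 - 21220 = -21012)
v - (-17016 + r)/(-16946 - 22232) = -21012 - (-17016 + 6290)/(-16946 - 22232) = -21012 - (-10726)/(-39178) = -21012 - (-10726)*(-1)/39178 = -21012 - 1*5363/19589 = -21012 - 5363/19589 = -411609431/19589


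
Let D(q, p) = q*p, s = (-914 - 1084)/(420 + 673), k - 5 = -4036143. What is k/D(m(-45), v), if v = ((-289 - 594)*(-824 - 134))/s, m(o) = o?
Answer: -448011318/2311460005 ≈ -0.19382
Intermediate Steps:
k = -4036138 (k = 5 - 4036143 = -4036138)
s = -1998/1093 ≈ -1.8280
v = -462292001/999 (v = ((-289 - 594)*(-824 - 134))/(-1998/1093) = -883*(-958)*(-1093/1998) = 845914*(-1093/1998) = -462292001/999 ≈ -4.6276e+5)
D(q, p) = p*q
k/D(m(-45), v) = -4036138/((-462292001/999*(-45))) = -4036138/2311460005/111 = -4036138*111/2311460005 = -448011318/2311460005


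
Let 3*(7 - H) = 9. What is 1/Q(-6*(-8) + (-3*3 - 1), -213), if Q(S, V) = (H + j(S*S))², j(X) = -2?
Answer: ¼ ≈ 0.25000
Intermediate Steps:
H = 4 (H = 7 - ⅓*9 = 7 - 3 = 4)
Q(S, V) = 4 (Q(S, V) = (4 - 2)² = 2² = 4)
1/Q(-6*(-8) + (-3*3 - 1), -213) = 1/4 = ¼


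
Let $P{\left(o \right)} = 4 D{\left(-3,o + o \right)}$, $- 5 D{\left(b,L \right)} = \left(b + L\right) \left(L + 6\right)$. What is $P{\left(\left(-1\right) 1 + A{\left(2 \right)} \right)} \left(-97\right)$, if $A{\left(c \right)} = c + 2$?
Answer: $\frac{13968}{5} \approx 2793.6$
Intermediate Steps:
$D{\left(b,L \right)} = - \frac{\left(6 + L\right) \left(L + b\right)}{5}$ ($D{\left(b,L \right)} = - \frac{\left(b + L\right) \left(L + 6\right)}{5} = - \frac{\left(L + b\right) \left(6 + L\right)}{5} = - \frac{\left(6 + L\right) \left(L + b\right)}{5}$)
$A{\left(c \right)} = 2 + c$
$P{\left(o \right)} = \frac{72}{5} - \frac{24 o}{5} - \frac{16 o^{2}}{5}$ ($P{\left(o \right)} = 4 \left(- \frac{6 \left(o + o\right)}{5} - - \frac{18}{5} - \frac{\left(o + o\right)^{2}}{5} - \frac{1}{5} \left(o + o\right) \left(-3\right)\right) = 4 \left(- \frac{6 \cdot 2 o}{5} + \frac{18}{5} - \frac{\left(2 o\right)^{2}}{5} - \frac{1}{5} \cdot 2 o \left(-3\right)\right) = 4 \left(- \frac{12 o}{5} + \frac{18}{5} - \frac{4 o^{2}}{5} + \frac{6 o}{5}\right) = 4 \left(\frac{18}{5} - \frac{6 o}{5} - \frac{4 o^{2}}{5}\right) = \frac{72}{5} - \frac{24 o}{5} - \frac{16 o^{2}}{5}$)
$P{\left(\left(-1\right) 1 + A{\left(2 \right)} \right)} \left(-97\right) = \left(\frac{72}{5} - \frac{24 \left(\left(-1\right) 1 + \left(2 + 2\right)\right)}{5} - \frac{16 \left(\left(-1\right) 1 + \left(2 + 2\right)\right)^{2}}{5}\right) \left(-97\right) = \left(\frac{72}{5} - \frac{24 \left(-1 + 4\right)}{5} - \frac{16 \left(-1 + 4\right)^{2}}{5}\right) \left(-97\right) = \left(\frac{72}{5} - \frac{72}{5} - \frac{16 \cdot 3^{2}}{5}\right) \left(-97\right) = \left(\frac{72}{5} - \frac{72}{5} - \frac{144}{5}\right) \left(-97\right) = \left(- \frac{144}{5}\right) \left(-97\right) = \frac{13968}{5}$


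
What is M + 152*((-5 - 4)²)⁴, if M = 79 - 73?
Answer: 6543101598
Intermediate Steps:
M = 6
M + 152*((-5 - 4)²)⁴ = 6 + 152*((-5 - 4)²)⁴ = 6 + 152*((-9)²)⁴ = 6 + 152*81⁴ = 6 + 152*43046721 = 6 + 6543101592 = 6543101598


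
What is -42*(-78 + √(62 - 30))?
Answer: 3276 - 168*√2 ≈ 3038.4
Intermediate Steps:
-42*(-78 + √(62 - 30)) = -42*(-78 + √32) = -42*(-78 + 4*√2) = 3276 - 168*√2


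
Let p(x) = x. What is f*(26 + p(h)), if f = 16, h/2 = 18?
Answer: 992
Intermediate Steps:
h = 36 (h = 2*18 = 36)
f*(26 + p(h)) = 16*(26 + 36) = 16*62 = 992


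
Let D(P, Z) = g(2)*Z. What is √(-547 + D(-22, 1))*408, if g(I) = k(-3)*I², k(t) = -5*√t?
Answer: 408*√(-547 - 20*I*√3) ≈ 302.0 - 9547.1*I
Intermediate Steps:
g(I) = -5*I*√3*I² (g(I) = (-5*I*√3)*I² = -5*I*√3*I²)
D(P, Z) = -20*I*Z*√3 (D(P, Z) = (-5*I*√3*2²)*Z = (-5*I*√3*4)*Z = (-20*I*√3)*Z = -20*I*Z*√3)
√(-547 + D(-22, 1))*408 = √(-547 - 20*I*1*√3)*408 = √(-547 - 20*I*√3)*408 = 408*√(-547 - 20*I*√3)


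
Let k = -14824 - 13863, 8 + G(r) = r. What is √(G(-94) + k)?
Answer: I*√28789 ≈ 169.67*I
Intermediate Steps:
G(r) = -8 + r
k = -28687
√(G(-94) + k) = √((-8 - 94) - 28687) = √(-102 - 28687) = √(-28789) = I*√28789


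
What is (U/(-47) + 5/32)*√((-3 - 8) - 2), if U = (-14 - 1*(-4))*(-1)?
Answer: -85*I*√13/1504 ≈ -0.20377*I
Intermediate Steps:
U = 10 (U = (-14 + 4)*(-1) = -10*(-1) = 10)
(U/(-47) + 5/32)*√((-3 - 8) - 2) = (10/(-47) + 5/32)*√((-3 - 8) - 2) = (10*(-1/47) + 5*(1/32))*√(-11 - 2) = (-10/47 + 5/32)*√(-13) = -85*I*√13/1504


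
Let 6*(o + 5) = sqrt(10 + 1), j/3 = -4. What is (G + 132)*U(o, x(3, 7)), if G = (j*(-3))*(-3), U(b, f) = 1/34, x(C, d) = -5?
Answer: 12/17 ≈ 0.70588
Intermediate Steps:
j = -12 (j = 3*(-4) = -12)
o = -5 + sqrt(11)/6 (o = -5 + sqrt(10 + 1)/6 = -5 + sqrt(11)/6 ≈ -4.4472)
U(b, f) = 1/34
G = -108 (G = -12*(-3)*(-3) = 36*(-3) = -108)
(G + 132)*U(o, x(3, 7)) = (-108 + 132)*(1/34) = 24*(1/34) = 12/17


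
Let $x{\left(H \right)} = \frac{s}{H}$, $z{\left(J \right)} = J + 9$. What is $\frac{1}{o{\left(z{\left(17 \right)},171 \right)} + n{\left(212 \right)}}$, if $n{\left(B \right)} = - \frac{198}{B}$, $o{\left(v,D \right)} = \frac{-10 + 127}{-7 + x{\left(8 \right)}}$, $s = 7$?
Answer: $- \frac{5194}{104067} \approx -0.04991$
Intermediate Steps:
$z{\left(J \right)} = 9 + J$
$x{\left(H \right)} = \frac{7}{H}$
$o{\left(v,D \right)} = - \frac{936}{49}$ ($o{\left(v,D \right)} = \frac{-10 + 127}{-7 + \frac{7}{8}} = \frac{117}{-7 + 7 \cdot \frac{1}{8}} = \frac{117}{-7 + \frac{7}{8}} = \frac{117}{- \frac{49}{8}} = 117 \left(- \frac{8}{49}\right) = - \frac{936}{49}$)
$\frac{1}{o{\left(z{\left(17 \right)},171 \right)} + n{\left(212 \right)}} = \frac{1}{- \frac{936}{49} - \frac{198}{212}} = \frac{1}{- \frac{936}{49} - \frac{99}{106}} = \frac{1}{- \frac{104067}{5194}} = - \frac{5194}{104067}$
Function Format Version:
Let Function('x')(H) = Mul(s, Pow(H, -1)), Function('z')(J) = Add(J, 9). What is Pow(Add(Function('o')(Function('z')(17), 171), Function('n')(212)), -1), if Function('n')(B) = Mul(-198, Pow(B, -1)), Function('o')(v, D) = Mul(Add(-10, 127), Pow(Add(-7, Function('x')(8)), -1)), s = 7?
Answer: Rational(-5194, 104067) ≈ -0.049910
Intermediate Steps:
Function('z')(J) = Add(9, J)
Function('x')(H) = Mul(7, Pow(H, -1))
Function('o')(v, D) = Rational(-936, 49) (Function('o')(v, D) = Mul(Add(-10, 127), Pow(Add(-7, Mul(7, Pow(8, -1))), -1)) = Mul(117, Pow(Add(-7, Mul(7, Rational(1, 8))), -1)) = Mul(117, Pow(Add(-7, Rational(7, 8)), -1)) = Mul(117, Pow(Rational(-49, 8), -1)) = Mul(117, Rational(-8, 49)) = Rational(-936, 49))
Pow(Add(Function('o')(Function('z')(17), 171), Function('n')(212)), -1) = Pow(Add(Rational(-936, 49), Mul(-198, Pow(212, -1))), -1) = Pow(Add(Rational(-936, 49), Mul(-198, Rational(1, 212))), -1) = Pow(Add(Rational(-936, 49), Rational(-99, 106)), -1) = Pow(Rational(-104067, 5194), -1) = Rational(-5194, 104067)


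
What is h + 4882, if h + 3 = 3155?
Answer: 8034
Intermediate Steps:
h = 3152 (h = -3 + 3155 = 3152)
h + 4882 = 3152 + 4882 = 8034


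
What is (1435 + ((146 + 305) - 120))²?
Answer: 3118756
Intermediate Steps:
(1435 + ((146 + 305) - 120))² = (1435 + (451 - 120))² = (1435 + 331)² = 1766² = 3118756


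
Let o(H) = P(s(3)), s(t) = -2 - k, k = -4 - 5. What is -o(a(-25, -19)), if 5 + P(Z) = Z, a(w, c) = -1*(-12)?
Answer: -2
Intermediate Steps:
k = -9
a(w, c) = 12
s(t) = 7 (s(t) = -2 - 1*(-9) = -2 + 9 = 7)
P(Z) = -5 + Z
o(H) = 2 (o(H) = -5 + 7 = 2)
-o(a(-25, -19)) = -1*2 = -2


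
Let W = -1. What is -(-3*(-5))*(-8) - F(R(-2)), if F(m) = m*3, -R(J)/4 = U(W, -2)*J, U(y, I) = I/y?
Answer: 72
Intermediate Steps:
R(J) = -8*J (R(J) = -4*(-2/(-1))*J = -4*(-2*(-1))*J = -8*J)
F(m) = 3*m
-(-3*(-5))*(-8) - F(R(-2)) = -(-3*(-5))*(-8) - 3*(-8*(-2)) = -15*(-8) - 3*16 = -1*(-120) - 1*48 = 120 - 48 = 72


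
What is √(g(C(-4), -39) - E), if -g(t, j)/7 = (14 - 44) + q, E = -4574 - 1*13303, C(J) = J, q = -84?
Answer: 15*√83 ≈ 136.66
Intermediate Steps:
E = -17877 (E = -4574 - 13303 = -17877)
g(t, j) = 798 (g(t, j) = -7*((14 - 44) - 84) = -7*(-30 - 84) = -7*(-114) = 798)
√(g(C(-4), -39) - E) = √(798 - 1*(-17877)) = √(798 + 17877) = √18675 = 15*√83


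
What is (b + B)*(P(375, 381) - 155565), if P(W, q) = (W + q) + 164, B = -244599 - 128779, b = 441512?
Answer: -10536582430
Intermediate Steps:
B = -373378
P(W, q) = 164 + W + q
(b + B)*(P(375, 381) - 155565) = (441512 - 373378)*((164 + 375 + 381) - 155565) = 68134*(920 - 155565) = 68134*(-154645) = -10536582430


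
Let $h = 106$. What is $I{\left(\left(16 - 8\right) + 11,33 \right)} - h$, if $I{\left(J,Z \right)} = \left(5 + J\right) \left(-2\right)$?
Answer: $-154$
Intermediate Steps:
$I{\left(J,Z \right)} = -10 - 2 J$
$I{\left(\left(16 - 8\right) + 11,33 \right)} - h = \left(-10 - 2 \left(\left(16 - 8\right) + 11\right)\right) - 106 = \left(-10 - 2 \left(8 + 11\right)\right) - 106 = \left(-10 - 38\right) - 106 = -48 - 106 = -154$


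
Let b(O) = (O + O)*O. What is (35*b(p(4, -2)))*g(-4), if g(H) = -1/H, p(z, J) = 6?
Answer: 630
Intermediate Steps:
b(O) = 2*O² (b(O) = (2*O)*O = 2*O²)
(35*b(p(4, -2)))*g(-4) = (35*(2*6²))*(-1/(-4)) = (35*(2*36))*(-1*(-¼)) = (35*72)*(¼) = 2520*(¼) = 630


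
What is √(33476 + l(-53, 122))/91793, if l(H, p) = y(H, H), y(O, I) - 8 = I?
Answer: √33431/91793 ≈ 0.0019919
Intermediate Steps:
y(O, I) = 8 + I
l(H, p) = 8 + H
√(33476 + l(-53, 122))/91793 = √(33476 + (8 - 53))/91793 = √(33476 - 45)*(1/91793) = √33431*(1/91793) = √33431/91793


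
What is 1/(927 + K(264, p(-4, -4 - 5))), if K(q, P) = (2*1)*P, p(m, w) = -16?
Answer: 1/895 ≈ 0.0011173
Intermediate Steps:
K(q, P) = 2*P
1/(927 + K(264, p(-4, -4 - 5))) = 1/(927 + 2*(-16)) = 1/(927 - 32) = 1/895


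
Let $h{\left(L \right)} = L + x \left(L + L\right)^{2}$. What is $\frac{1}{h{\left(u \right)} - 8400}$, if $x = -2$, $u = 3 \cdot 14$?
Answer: $- \frac{1}{22470} \approx -4.4504 \cdot 10^{-5}$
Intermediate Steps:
$u = 42$
$h{\left(L \right)} = L - 8 L^{2}$ ($h{\left(L \right)} = L - 2 \left(L + L\right)^{2} = L - 2 \left(2 L\right)^{2} = L - 2 \cdot 4 L^{2} = L - 8 L^{2}$)
$\frac{1}{h{\left(u \right)} - 8400} = \frac{1}{42 \left(1 - 336\right) - 8400} = \frac{1}{42 \left(-335\right) - 8400} = \frac{1}{-14070 - 8400} = \frac{1}{-22470} = - \frac{1}{22470}$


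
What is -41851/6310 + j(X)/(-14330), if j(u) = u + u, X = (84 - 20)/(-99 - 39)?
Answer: -4138060943/623913870 ≈ -6.6324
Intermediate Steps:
X = -32/69 (X = 64/(-138) = 64*(-1/138) = -32/69 ≈ -0.46377)
j(u) = 2*u
-41851/6310 + j(X)/(-14330) = -41851/6310 + (2*(-32/69))/(-14330) = -41851*1/6310 - 64/69*(-1/14330) = -41851/6310 + 32/494385 = -4138060943/623913870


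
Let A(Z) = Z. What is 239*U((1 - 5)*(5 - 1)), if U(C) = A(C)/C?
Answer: 239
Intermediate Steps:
U(C) = 1 (U(C) = C/C = 1)
239*U((1 - 5)*(5 - 1)) = 239*1 = 239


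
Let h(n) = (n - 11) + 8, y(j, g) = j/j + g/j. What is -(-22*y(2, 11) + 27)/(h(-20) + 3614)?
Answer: 116/3591 ≈ 0.032303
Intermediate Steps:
y(j, g) = 1 + g/j
h(n) = -3 + n (h(n) = (-11 + n) + 8 = -3 + n)
-(-22*y(2, 11) + 27)/(h(-20) + 3614) = -(-22*(11 + 2)/2 + 27)/((-3 - 20) + 3614) = -(-11*13 + 27)/(-23 + 3614) = -(-22*13/2 + 27)/3591 = -(-143 + 27)/3591 = -(-116)/3591 = -1*(-116/3591) = 116/3591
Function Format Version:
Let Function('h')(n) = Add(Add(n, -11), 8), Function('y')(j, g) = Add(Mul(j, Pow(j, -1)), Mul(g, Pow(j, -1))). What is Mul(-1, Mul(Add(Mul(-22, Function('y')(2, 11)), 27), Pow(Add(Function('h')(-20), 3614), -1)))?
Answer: Rational(116, 3591) ≈ 0.032303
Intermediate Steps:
Function('y')(j, g) = Add(1, Mul(g, Pow(j, -1)))
Function('h')(n) = Add(-3, n) (Function('h')(n) = Add(Add(-11, n), 8) = Add(-3, n))
Mul(-1, Mul(Add(Mul(-22, Function('y')(2, 11)), 27), Pow(Add(Function('h')(-20), 3614), -1))) = Mul(-1, Mul(Add(Mul(-22, Mul(Pow(2, -1), Add(11, 2))), 27), Pow(Add(Add(-3, -20), 3614), -1))) = Mul(-1, Mul(Add(Mul(-22, Mul(Rational(1, 2), 13)), 27), Pow(Add(-23, 3614), -1))) = Mul(-1, Mul(Add(Mul(-22, Rational(13, 2)), 27), Pow(3591, -1))) = Mul(-1, Mul(Add(-143, 27), Rational(1, 3591))) = Mul(-1, Mul(-116, Rational(1, 3591))) = Mul(-1, Rational(-116, 3591)) = Rational(116, 3591)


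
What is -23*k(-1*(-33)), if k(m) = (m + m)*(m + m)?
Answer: -100188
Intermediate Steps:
k(m) = 4*m**2 (k(m) = (2*m)*(2*m) = 4*m**2)
-23*k(-1*(-33)) = -92*(-1*(-33))**2 = -92*33**2 = -92*1089 = -23*4356 = -100188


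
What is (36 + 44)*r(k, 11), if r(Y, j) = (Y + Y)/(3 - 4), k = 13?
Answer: -2080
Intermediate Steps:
r(Y, j) = -2*Y (r(Y, j) = (2*Y)/(-1) = (2*Y)*(-1) = -2*Y)
(36 + 44)*r(k, 11) = (36 + 44)*(-2*13) = 80*(-26) = -2080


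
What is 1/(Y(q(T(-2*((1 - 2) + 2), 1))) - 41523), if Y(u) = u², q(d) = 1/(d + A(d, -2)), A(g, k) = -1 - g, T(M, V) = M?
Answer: -1/41522 ≈ -2.4084e-5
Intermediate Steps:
q(d) = -1 (q(d) = 1/(d + (-1 - d)) = 1/(-1) = -1)
1/(Y(q(T(-2*((1 - 2) + 2), 1))) - 41523) = 1/((-1)² - 41523) = 1/(1 - 41523) = 1/(-41522) = -1/41522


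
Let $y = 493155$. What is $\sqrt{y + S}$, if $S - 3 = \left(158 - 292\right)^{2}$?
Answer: $\sqrt{511114} \approx 714.92$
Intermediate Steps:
$S = 17959$ ($S = 3 + \left(158 - 292\right)^{2} = 3 + \left(-134\right)^{2} = 3 + 17956 = 17959$)
$\sqrt{y + S} = \sqrt{493155 + 17959} = \sqrt{511114}$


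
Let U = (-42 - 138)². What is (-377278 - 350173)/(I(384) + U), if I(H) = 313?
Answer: -727451/32713 ≈ -22.237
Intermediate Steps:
U = 32400 (U = (-180)² = 32400)
(-377278 - 350173)/(I(384) + U) = (-377278 - 350173)/(313 + 32400) = -727451/32713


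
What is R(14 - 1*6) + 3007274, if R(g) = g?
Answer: 3007282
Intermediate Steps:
R(14 - 1*6) + 3007274 = (14 - 1*6) + 3007274 = (14 - 6) + 3007274 = 8 + 3007274 = 3007282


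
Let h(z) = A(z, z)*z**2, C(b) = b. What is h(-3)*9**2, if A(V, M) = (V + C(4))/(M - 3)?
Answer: -243/2 ≈ -121.50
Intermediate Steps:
A(V, M) = (4 + V)/(-3 + M) (A(V, M) = (V + 4)/(M - 3) = (4 + V)/(-3 + M))
h(z) = z**2*(4 + z)/(-3 + z) (h(z) = ((4 + z)/(-3 + z))*z**2 = z**2*(4 + z)/(-3 + z))
h(-3)*9**2 = ((-3)**2*(4 - 3)/(-3 - 3))*9**2 = (9*1/(-6))*81 = (9*(-1/6)*1)*81 = -3/2*81 = -243/2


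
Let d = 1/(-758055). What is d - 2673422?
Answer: -2026600914211/758055 ≈ -2.6734e+6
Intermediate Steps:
d = -1/758055 ≈ -1.3192e-6
d - 2673422 = -1/758055 - 2673422 = -2026600914211/758055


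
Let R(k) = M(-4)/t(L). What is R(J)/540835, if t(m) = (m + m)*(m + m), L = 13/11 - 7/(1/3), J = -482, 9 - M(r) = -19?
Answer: 847/25702642540 ≈ 3.2954e-8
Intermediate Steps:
M(r) = 28 (M(r) = 9 - 1*(-19) = 9 + 19 = 28)
L = -218/11 (L = 13*(1/11) - 7/⅓ = 13/11 - 7*3 = 13/11 - 21 = -218/11 ≈ -19.818)
t(m) = 4*m² (t(m) = (2*m)*(2*m) = 4*m²)
R(k) = 847/47524 (R(k) = 28/((4*(-218/11)²)) = 28/((4*(47524/121))) = 28/(190096/121) = 28*(121/190096) = 847/47524)
R(J)/540835 = (847/47524)/540835 = (847/47524)*(1/540835) = 847/25702642540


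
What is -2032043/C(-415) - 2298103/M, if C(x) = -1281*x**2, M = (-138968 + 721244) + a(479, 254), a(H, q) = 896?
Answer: -505822970352779/128659537853700 ≈ -3.9315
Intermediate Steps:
M = 583172 (M = (-138968 + 721244) + 896 = 582276 + 896 = 583172)
-2032043/C(-415) - 2298103/M = -2032043/((-1281*(-415)**2)) - 2298103/583172 = -2032043/((-1281*172225)) - 2298103*1/583172 = -2032043/(-220620225) - 2298103/583172 = -2032043*(-1/220620225) - 2298103/583172 = 2032043/220620225 - 2298103/583172 = -505822970352779/128659537853700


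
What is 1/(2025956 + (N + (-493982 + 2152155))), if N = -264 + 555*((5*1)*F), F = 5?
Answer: 1/3697740 ≈ 2.7044e-7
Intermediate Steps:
N = 13611 (N = -264 + 555*((5*1)*5) = -264 + 555*(5*5) = -264 + 555*25 = -264 + 13875 = 13611)
1/(2025956 + (N + (-493982 + 2152155))) = 1/(2025956 + (13611 + (-493982 + 2152155))) = 1/(2025956 + (13611 + 1658173)) = 1/(2025956 + 1671784) = 1/3697740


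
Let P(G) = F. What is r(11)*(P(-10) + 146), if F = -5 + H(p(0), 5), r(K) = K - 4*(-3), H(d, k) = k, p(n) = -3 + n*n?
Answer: 3358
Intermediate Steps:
p(n) = -3 + n²
r(K) = 12 + K (r(K) = K + 12 = 12 + K)
F = 0 (F = -5 + 5 = 0)
P(G) = 0
r(11)*(P(-10) + 146) = (12 + 11)*(0 + 146) = 23*146 = 3358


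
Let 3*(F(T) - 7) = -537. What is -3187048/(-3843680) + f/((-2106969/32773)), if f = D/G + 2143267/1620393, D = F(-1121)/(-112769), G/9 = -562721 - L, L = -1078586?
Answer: 9259173742541047095336923515/11450983257983219897683983204 ≈ 0.80859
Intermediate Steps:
F(T) = -172 (F(T) = 7 + (1/3)*(-537) = 7 - 179 = -172)
G = 4642785 (G = 9*(-562721 - 1*(-1078586)) = 9*(-562721 + 1078586) = 9*515865 = 4642785)
D = 172/112769 (D = -172/(-112769) = -172*(-1/112769) = 172/112769 ≈ 0.0015252)
f = 374044544139995717/282792186350138115 (f = (172/112769)/4642785 + 2143267/1620393 = (172/112769)*(1/4642785) + 2143267*(1/1620393) = 172/523562221665 + 2143267/1620393 = 374044544139995717/282792186350138115 ≈ 1.3227)
-3187048/(-3843680) + f/((-2106969/32773)) = -3187048/(-3843680) + 374044544139995717/(282792186350138115*((-2106969/32773))) = -3187048*(-1/3843680) + 374044544139995717/(282792186350138115*((-2106969*1/32773))) = 398381/480460 + 374044544139995717/(282792186350138115*(-2106969/32773)) = 398381/480460 + (374044544139995717/282792186350138115)*(-32773/2106969) = 398381/480460 - 12258561845100079633241/595834370081964154023435 = 9259173742541047095336923515/11450983257983219897683983204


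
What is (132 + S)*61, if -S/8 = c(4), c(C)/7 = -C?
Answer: 21716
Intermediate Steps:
c(C) = -7*C (c(C) = 7*(-C) = -7*C)
S = 224 (S = -(-56)*4 = -8*(-28) = 224)
(132 + S)*61 = (132 + 224)*61 = 356*61 = 21716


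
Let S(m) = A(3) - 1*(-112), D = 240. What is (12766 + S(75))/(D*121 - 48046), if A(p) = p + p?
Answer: -6442/9503 ≈ -0.67789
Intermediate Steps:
A(p) = 2*p
S(m) = 118 (S(m) = 2*3 - 1*(-112) = 6 + 112 = 118)
(12766 + S(75))/(D*121 - 48046) = (12766 + 118)/(240*121 - 48046) = 12884/(29040 - 48046) = 12884/(-19006) = 12884*(-1/19006) = -6442/9503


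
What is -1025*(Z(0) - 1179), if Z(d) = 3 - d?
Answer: 1205400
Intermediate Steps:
-1025*(Z(0) - 1179) = -1025*((3 - 1*0) - 1179) = -1025*((3 + 0) - 1179) = -1025*(3 - 1179) = -1025*(-1176) = 1205400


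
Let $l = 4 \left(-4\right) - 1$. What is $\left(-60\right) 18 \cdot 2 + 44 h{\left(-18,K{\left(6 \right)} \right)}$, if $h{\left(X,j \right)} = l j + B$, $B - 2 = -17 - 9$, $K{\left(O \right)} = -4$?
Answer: $-224$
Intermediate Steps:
$l = -17$ ($l = -16 - 1 = -17$)
$B = -24$ ($B = 2 - 26 = -24$)
$h{\left(X,j \right)} = -24 - 17 j$ ($h{\left(X,j \right)} = - 17 j - 24 = -24 - 17 j$)
$\left(-60\right) 18 \cdot 2 + 44 h{\left(-18,K{\left(6 \right)} \right)} = \left(-60\right) 18 \cdot 2 + 44 \left(-24 - -68\right) = \left(-1080\right) 2 + 44 \left(-24 + 68\right) = -2160 + 44 \cdot 44 = -2160 + 1936 = -224$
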